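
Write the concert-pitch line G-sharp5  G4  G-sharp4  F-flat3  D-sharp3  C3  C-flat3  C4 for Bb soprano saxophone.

A#5 A4 A#4 Gb3 E#3 D3 Db3 D4

The Bb soprano saxophone sounds a major second below written, so the written part must be a major second above concert — transpose each note up.
G#5 → A#5
G4 → A4
G#4 → A#4
Fb3 → Gb3
D#3 → E#3
C3 → D3
Cb3 → Db3
C4 → D4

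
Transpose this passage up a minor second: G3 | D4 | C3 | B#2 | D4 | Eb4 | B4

Ab3 Eb4 Db3 C#3 Eb4 Fb4 C5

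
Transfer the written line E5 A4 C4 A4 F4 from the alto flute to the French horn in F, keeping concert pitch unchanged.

First find concert pitch: the alto flute sounds a perfect fourth below written, so E5 A4 C4 A4 F4 sounds B4 E4 G3 E4 C4.
Then write for French horn in F: it sounds a perfect fifth below written, so the part must be a perfect fifth above concert.
B4 → F#5
E4 → B4
G3 → D4
E4 → B4
C4 → G4

F#5 B4 D4 B4 G4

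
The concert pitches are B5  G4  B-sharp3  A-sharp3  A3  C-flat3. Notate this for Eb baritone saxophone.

G#7 E6 G##5 F##5 F#5 Ab4

The Eb baritone saxophone sounds a major thirteenth below written, so the written part must be a major thirteenth above concert — transpose each note up.
B5 -> G#7
G4 -> E6
B#3 -> G##5
A#3 -> F##5
A3 -> F#5
Cb3 -> Ab4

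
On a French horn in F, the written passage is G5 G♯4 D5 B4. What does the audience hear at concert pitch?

C5 C#4 G4 E4

Written C4 on the French horn in F sounds as F3, a perfect fifth lower; apply that shift to every note.
G5 → C5
G#4 → C#4
D5 → G4
B4 → E4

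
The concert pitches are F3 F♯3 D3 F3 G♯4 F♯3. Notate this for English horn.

C4 C#4 A3 C4 D#5 C#4

Written C4 sounds as F3 on the English horn, so concert pitches are written a perfect fifth up.
F3 -> C4
F#3 -> C#4
D3 -> A3
F3 -> C4
G#4 -> D#5
F#3 -> C#4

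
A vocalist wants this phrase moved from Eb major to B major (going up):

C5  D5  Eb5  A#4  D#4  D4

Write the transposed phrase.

Eb major to B major up is an augmented fifth, so every note moves up by that interval.
C5 gives G#5
D5 gives A#5
Eb5 gives B5
A#4 gives E##5
D#4 gives A##4
D4 gives A#4

G#5 A#5 B5 E##5 A##4 A#4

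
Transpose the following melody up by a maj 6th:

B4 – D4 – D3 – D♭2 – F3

G#5 B4 B3 Bb2 D4

B4 → G#5
D4 → B4
D3 → B3
Db2 → Bb2
F3 → D4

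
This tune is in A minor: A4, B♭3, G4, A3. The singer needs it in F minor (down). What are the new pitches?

A minor to F minor down is a major third, so every note moves down by that interval.
A4 becomes F4
Bb3 becomes Gb3
G4 becomes Eb4
A3 becomes F3

F4 Gb3 Eb4 F3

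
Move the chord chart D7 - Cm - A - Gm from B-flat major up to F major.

B-flat major up to F major is a perfect fifth; each chord root moves by that interval while the quality stays the same.
D7: root D up a perfect fifth → A, giving A7.
Cm: root C up a perfect fifth → G, giving Gm.
A: root A up a perfect fifth → E, giving E.
Gm: root G up a perfect fifth → D, giving Dm.

A7 Gm E Dm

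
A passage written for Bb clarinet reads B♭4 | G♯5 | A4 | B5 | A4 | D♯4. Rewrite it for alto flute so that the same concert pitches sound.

Db5 B5 C5 D6 C5 F#4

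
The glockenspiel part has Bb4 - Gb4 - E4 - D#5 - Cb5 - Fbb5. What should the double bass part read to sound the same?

Bb7 Gb7 E7 D#8 Cb8 Fbb8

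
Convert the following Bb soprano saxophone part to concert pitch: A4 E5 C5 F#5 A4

Written C4 on the Bb soprano saxophone sounds as Bb3, a major second lower; apply that shift to every note.
A4 -> G4
E5 -> D5
C5 -> Bb4
F#5 -> E5
A4 -> G4

G4 D5 Bb4 E5 G4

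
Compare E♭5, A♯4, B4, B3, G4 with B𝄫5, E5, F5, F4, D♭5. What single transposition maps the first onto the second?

up a diminished fifth

Take the first pair: Eb5 → Bbb5. E to B spans 5 letter names, so the interval is some kind of fifth.
Eb5 to Bbb5 is 6 semitones, which makes it a diminished fifth; the second version is higher, so the direction is up.
Checking another pair — G4 → Db5 — gives the same interval.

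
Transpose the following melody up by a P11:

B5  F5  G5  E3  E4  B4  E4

E7 Bb6 C7 A4 A5 E6 A5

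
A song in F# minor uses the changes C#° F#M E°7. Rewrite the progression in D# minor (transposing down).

A#° D#M C#°7

F# minor down to D# minor is a minor third; each chord root moves by that interval while the quality stays the same.
C#°: root C# down a minor third → A#, giving A#°.
F#M: root F# down a minor third → D#, giving D#M.
E°7: root E down a minor third → C#, giving C#°7.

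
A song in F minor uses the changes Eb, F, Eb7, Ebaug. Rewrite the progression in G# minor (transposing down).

F# G# F#7 F#aug

F minor down to G# minor is a diminished seventh; each chord root moves by that interval while the quality stays the same.
Eb: root Eb down a diminished seventh → F#, giving F#.
F: root F down a diminished seventh → G#, giving G#.
Eb7: root Eb down a diminished seventh → F#, giving F#7.
Ebaug: root Eb down a diminished seventh → F#, giving F#aug.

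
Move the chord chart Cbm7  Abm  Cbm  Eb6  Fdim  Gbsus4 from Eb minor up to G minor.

Ebm7 Cm Ebm G6 Adim Bbsus4

Eb minor up to G minor is a major third; each chord root moves by that interval while the quality stays the same.
Cbm7: root Cb up a major third → Eb, giving Ebm7.
Abm: root Ab up a major third → C, giving Cm.
Cbm: root Cb up a major third → Eb, giving Ebm.
Eb6: root Eb up a major third → G, giving G6.
Fdim: root F up a major third → A, giving Adim.
Gbsus4: root Gb up a major third → Bb, giving Bbsus4.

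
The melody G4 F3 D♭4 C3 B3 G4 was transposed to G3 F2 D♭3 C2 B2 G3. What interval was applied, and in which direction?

down a perfect octave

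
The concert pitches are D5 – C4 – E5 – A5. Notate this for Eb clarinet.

The Eb clarinet sounds a minor third above written, so the written part must be a minor third below concert — transpose each note down.
D5 becomes B4
C4 becomes A3
E5 becomes C#5
A5 becomes F#5

B4 A3 C#5 F#5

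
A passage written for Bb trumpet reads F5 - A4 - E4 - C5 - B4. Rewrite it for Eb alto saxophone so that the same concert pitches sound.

C6 E5 B4 G5 F#5

First find concert pitch: the Bb trumpet sounds a major second below written, so F5 A4 E4 C5 B4 sounds Eb5 G4 D4 Bb4 A4.
Then write for Eb alto saxophone: it sounds a major sixth below written, so the part must be a major sixth above concert.
Eb5 → C6
G4 → E5
D4 → B4
Bb4 → G5
A4 → F#5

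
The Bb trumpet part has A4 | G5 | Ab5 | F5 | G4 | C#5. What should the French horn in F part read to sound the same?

D5 C6 Db6 Bb5 C5 F#5

First find concert pitch: the Bb trumpet sounds a major second below written, so A4 G5 Ab5 F5 G4 C#5 sounds G4 F5 Gb5 Eb5 F4 B4.
Then write for French horn in F: it sounds a perfect fifth below written, so the part must be a perfect fifth above concert.
G4 → D5
F5 → C6
Gb5 → Db6
Eb5 → Bb5
F4 → C5
B4 → F#5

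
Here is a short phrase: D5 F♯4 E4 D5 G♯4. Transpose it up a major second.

E5 G#4 F#4 E5 A#4

D5: a second up reaches E, and 2 semitones makes it E5.
F#4: a second up reaches G, and 2 semitones makes it G#4.
E4 up a major second is F#4.
A major second up from D5 gives E5.
G#4: a second up reaches A, and 2 semitones makes it A#4.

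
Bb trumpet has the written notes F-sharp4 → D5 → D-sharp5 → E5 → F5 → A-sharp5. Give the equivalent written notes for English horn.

B4 G5 G#5 A5 Bb5 D#6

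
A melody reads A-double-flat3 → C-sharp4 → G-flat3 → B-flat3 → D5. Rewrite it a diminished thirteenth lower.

C2 E##2 B1 D#2 F##3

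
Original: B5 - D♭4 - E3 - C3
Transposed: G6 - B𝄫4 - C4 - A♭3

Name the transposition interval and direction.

From B5 to G6 is 6 letter names — a sixth of some quality.
B5 to G6 is 8 semitones, which makes it a minor sixth; the second version is higher, so the direction is up.
Checking another pair — C3 → Ab3 — gives the same interval.

up a minor sixth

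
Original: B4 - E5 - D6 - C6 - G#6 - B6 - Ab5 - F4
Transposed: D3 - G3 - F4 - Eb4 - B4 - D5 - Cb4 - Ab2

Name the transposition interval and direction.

down a major thirteenth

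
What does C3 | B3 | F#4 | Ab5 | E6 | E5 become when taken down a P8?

C3 becomes C2
B3 becomes B2
F#4 becomes F#3
Ab5 becomes Ab4
E6 becomes E5
E5 becomes E4

C2 B2 F#3 Ab4 E5 E4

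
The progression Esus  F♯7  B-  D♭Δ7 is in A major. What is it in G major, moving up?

Dsus E7 A- CbΔ7

A major up to G major is a minor seventh; each chord root moves by that interval while the quality stays the same.
Esus: root E up a minor seventh → D, giving Dsus.
F♯7: root F♯ up a minor seventh → E, giving E7.
B-: root B up a minor seventh → A, giving A-.
D♭Δ7: root D♭ up a minor seventh → Cb, giving CbΔ7.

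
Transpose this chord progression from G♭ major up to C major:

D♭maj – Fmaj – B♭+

Gmaj Bmaj E+

G♭ major up to C major is an augmented fourth; each chord root moves by that interval while the quality stays the same.
D♭maj: root D♭ up an augmented fourth → G, giving Gmaj.
Fmaj: root F up an augmented fourth → B, giving Bmaj.
B♭+: root B♭ up an augmented fourth → E, giving E+.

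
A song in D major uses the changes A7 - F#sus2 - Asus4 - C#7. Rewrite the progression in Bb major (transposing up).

F7 Dsus2 Fsus4 A7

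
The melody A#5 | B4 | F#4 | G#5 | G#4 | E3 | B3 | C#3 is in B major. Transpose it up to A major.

From B up to A is a minor seventh; apply that to each pitch.
A#5 → G#6
B4 → A5
F#4 → E5
G#5 → F#6
G#4 → F#5
E3 → D4
B3 → A4
C#3 → B3

G#6 A5 E5 F#6 F#5 D4 A4 B3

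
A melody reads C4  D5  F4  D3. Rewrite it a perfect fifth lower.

C4 → F3
D5 → G4
F4 → Bb3
D3 → G2

F3 G4 Bb3 G2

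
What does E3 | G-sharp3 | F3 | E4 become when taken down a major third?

E3 down a major third is C3.
G#3: a third down reaches E, and 4 semitones makes it E3.
F3 down a major third is Db3.
A major third down from E4 gives C4.

C3 E3 Db3 C4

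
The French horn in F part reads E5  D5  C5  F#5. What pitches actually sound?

The French horn in F sounds a perfect fifth below written, so transpose each written note down a perfect fifth.
E5 gives A4
D5 gives G4
C5 gives F4
F#5 gives B4

A4 G4 F4 B4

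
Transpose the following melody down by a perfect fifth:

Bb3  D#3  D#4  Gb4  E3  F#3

Eb3 G#2 G#3 Cb4 A2 B2

Bb3 → Eb3
D#3 → G#2
D#4 → G#3
Gb4 → Cb4
E3 → A2
F#3 → B2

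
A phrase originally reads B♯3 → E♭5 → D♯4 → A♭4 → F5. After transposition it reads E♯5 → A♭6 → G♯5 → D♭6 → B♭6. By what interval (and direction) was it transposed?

From B#3 to E#5 is 11 letter names — an eleventh of some quality.
B#3 to E#5 is 17 semitones, which makes it a perfect eleventh; the second version is higher, so the direction is up.
Checking another pair — F5 → Bb6 — gives the same interval.

up a perfect eleventh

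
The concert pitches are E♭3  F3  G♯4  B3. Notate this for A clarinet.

Gb3 Ab3 B4 D4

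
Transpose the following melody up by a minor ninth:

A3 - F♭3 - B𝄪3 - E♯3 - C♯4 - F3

A3 → Bb4
Fb3 → Gbb4
B##3 → C##5
E#3 → F#4
C#4 → D5
F3 → Gb4

Bb4 Gbb4 C##5 F#4 D5 Gb4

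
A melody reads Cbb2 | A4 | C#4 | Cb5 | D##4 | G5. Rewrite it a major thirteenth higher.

A major thirteenth up from Cbb2 gives Abb3.
A4 up a major thirteenth is F#6.
C#4 up a major thirteenth is A#5.
Cb5: a thirteenth up reaches A, and 21 semitones makes it Ab6.
D##4 up a major thirteenth is B##5.
A major thirteenth up from G5 gives E7.

Abb3 F#6 A#5 Ab6 B##5 E7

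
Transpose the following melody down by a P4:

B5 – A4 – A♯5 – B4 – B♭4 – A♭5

B5 down a perfect fourth is F#5.
A4 down a perfect fourth is E4.
A perfect fourth down from A#5 gives E#5.
B4: a fourth down reaches F, and 5 semitones makes it F#4.
Bb4: a fourth down reaches F, and 5 semitones makes it F4.
Ab5 down a perfect fourth is Eb5.

F#5 E4 E#5 F#4 F4 Eb5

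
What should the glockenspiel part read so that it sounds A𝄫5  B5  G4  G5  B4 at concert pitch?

Written C4 sounds as C6 on the glockenspiel, so concert pitches are written a perfect fifteenth down.
Abb5 to Abb3
B5 to B3
G4 to G2
G5 to G3
B4 to B2

Abb3 B3 G2 G3 B2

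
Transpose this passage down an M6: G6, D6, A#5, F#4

Bb5 F5 C#5 A3

A major sixth down from G6 gives Bb5.
A major sixth down from D6 gives F5.
A major sixth down from A#5 gives C#5.
F#4: a sixth down reaches A, and 9 semitones makes it A3.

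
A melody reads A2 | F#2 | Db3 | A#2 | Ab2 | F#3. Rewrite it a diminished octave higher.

A2 gives Ab3
F#2 gives F3
Db3 gives Dbb4
A#2 gives A3
Ab2 gives Abb3
F#3 gives F4

Ab3 F3 Dbb4 A3 Abb3 F4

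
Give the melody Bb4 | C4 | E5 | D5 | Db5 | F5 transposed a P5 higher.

Bb4 → F5
C4 → G4
E5 → B5
D5 → A5
Db5 → Ab5
F5 → C6

F5 G4 B5 A5 Ab5 C6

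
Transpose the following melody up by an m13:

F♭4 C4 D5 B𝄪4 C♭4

Fb4 up a minor thirteenth is Dbb6.
C4: a thirteenth up reaches A, and 20 semitones makes it Ab5.
D5: a thirteenth up reaches B, and 20 semitones makes it Bb6.
B##4 up a minor thirteenth is G##6.
Cb4 up a minor thirteenth is Abb5.

Dbb6 Ab5 Bb6 G##6 Abb5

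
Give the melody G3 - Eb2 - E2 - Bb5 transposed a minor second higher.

Ab3 Fb2 F2 Cb6

G3 to Ab3
Eb2 to Fb2
E2 to F2
Bb5 to Cb6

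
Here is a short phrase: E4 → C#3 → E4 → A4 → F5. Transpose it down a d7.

E4 down a diminished seventh is F##3.
C#3: a seventh down reaches D, and 9 semitones makes it D##2.
E4 down a diminished seventh is F##3.
A4 down a diminished seventh is B#3.
F5 down a diminished seventh is G#4.

F##3 D##2 F##3 B#3 G#4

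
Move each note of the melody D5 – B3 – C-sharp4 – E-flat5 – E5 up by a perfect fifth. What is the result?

D5 gives A5
B3 gives F#4
C#4 gives G#4
Eb5 gives Bb5
E5 gives B5

A5 F#4 G#4 Bb5 B5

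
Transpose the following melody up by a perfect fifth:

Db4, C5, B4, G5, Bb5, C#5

Ab4 G5 F#5 D6 F6 G#5

Db4 → Ab4
C5 → G5
B4 → F#5
G5 → D6
Bb5 → F6
C#5 → G#5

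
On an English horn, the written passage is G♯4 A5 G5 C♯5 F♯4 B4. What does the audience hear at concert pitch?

C#4 D5 C5 F#4 B3 E4

The English horn sounds a perfect fifth below written, so transpose each written note down a perfect fifth.
G#4 becomes C#4
A5 becomes D5
G5 becomes C5
C#5 becomes F#4
F#4 becomes B3
B4 becomes E4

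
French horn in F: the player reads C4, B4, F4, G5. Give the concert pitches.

F3 E4 Bb3 C5

The French horn in F sounds a perfect fifth below written, so transpose each written note down a perfect fifth.
C4 gives F3
B4 gives E4
F4 gives Bb3
G5 gives C5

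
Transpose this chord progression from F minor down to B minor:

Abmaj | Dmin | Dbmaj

F minor down to B minor is a diminished fifth; each chord root moves by that interval while the quality stays the same.
Abmaj: root Ab down a diminished fifth → D, giving Dmaj.
Dmin: root D down a diminished fifth → G#, giving G#min.
Dbmaj: root Db down a diminished fifth → G, giving Gmaj.

Dmaj G#min Gmaj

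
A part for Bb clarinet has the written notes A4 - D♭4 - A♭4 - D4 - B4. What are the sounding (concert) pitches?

The Bb clarinet sounds a major second below written, so transpose each written note down a major second.
A4 -> G4
Db4 -> Cb4
Ab4 -> Gb4
D4 -> C4
B4 -> A4

G4 Cb4 Gb4 C4 A4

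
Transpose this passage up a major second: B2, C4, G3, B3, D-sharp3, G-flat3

C#3 D4 A3 C#4 E#3 Ab3

B2 → C#3
C4 → D4
G3 → A3
B3 → C#4
D#3 → E#3
Gb3 → Ab3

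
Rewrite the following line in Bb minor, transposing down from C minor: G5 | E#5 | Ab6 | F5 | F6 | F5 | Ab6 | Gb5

F5 D#5 Gb6 Eb5 Eb6 Eb5 Gb6 Fb5

C minor to Bb minor down is a major second, so every note moves down by that interval.
G5 gives F5
E#5 gives D#5
Ab6 gives Gb6
F5 gives Eb5
F6 gives Eb6
F5 gives Eb5
Ab6 gives Gb6
Gb5 gives Fb5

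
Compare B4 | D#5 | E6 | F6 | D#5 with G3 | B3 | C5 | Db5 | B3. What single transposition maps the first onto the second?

From B4 to G3 is 10 letter names — a tenth of some quality.
G3 to B4 is 16 semitones, which makes it a major tenth; the second version is lower, so the direction is down.
Checking another pair — D#5 → B3 — gives the same interval.

down a major tenth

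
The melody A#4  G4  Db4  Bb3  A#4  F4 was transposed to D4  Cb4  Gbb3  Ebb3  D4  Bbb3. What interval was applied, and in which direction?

down an augmented fifth

Take the first pair: A#4 → D4. A to D spans 5 letter names, so the interval is some kind of fifth.
D4 to A#4 is 8 semitones, which makes it an augmented fifth; the second version is lower, so the direction is down.
Checking another pair — F4 → Bbb3 — gives the same interval.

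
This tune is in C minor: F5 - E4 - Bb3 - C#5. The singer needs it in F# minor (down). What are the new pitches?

C minor to F# minor down is a diminished fifth, so every note moves down by that interval.
F5 gives B4
E4 gives A#3
Bb3 gives E3
C#5 gives F##4

B4 A#3 E3 F##4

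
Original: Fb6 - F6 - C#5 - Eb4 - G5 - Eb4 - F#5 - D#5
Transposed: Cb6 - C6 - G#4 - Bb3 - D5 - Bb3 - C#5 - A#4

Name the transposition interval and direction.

From Fb6 to Cb6 is 4 letter names — a fourth of some quality.
Cb6 to Fb6 is 5 semitones, which makes it a perfect fourth; the second version is lower, so the direction is down.
Checking another pair — D#5 → A#4 — gives the same interval.

down a perfect fourth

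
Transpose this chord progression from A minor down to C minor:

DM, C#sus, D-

A minor down to C minor is a major sixth; each chord root moves by that interval while the quality stays the same.
DM: root D down a major sixth → F, giving FM.
C#sus: root C# down a major sixth → E, giving Esus.
D-: root D down a major sixth → F, giving F-.

FM Esus F-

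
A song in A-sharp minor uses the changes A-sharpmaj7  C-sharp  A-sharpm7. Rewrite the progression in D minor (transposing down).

Dmaj7 F Dm7

A-sharp minor down to D minor is an augmented fifth; each chord root moves by that interval while the quality stays the same.
A-sharpmaj7: root A-sharp down an augmented fifth → D, giving Dmaj7.
C-sharp: root C-sharp down an augmented fifth → F, giving F.
A-sharpm7: root A-sharp down an augmented fifth → D, giving Dm7.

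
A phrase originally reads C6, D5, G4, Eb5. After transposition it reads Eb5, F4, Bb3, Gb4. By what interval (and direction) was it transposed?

down a major sixth

Take the first pair: C6 → Eb5. C to E spans 6 letter names, so the interval is some kind of sixth.
Eb5 to C6 is 9 semitones, which makes it a major sixth; the second version is lower, so the direction is down.
Checking another pair — Eb5 → Gb4 — gives the same interval.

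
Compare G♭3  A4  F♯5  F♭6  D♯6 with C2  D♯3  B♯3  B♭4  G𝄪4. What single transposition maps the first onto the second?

down a diminished twelfth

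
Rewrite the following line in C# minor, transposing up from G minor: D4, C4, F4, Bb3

G minor to C# minor up is an augmented fourth, so every note moves up by that interval.
D4 -> G#4
C4 -> F#4
F4 -> B4
Bb3 -> E4

G#4 F#4 B4 E4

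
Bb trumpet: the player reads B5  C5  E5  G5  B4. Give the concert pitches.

Written C4 on the Bb trumpet sounds as Bb3, a major second lower; apply that shift to every note.
B5 gives A5
C5 gives Bb4
E5 gives D5
G5 gives F5
B4 gives A4

A5 Bb4 D5 F5 A4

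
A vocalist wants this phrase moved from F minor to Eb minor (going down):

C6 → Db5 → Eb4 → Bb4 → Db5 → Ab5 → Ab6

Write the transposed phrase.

Bb5 Cb5 Db4 Ab4 Cb5 Gb5 Gb6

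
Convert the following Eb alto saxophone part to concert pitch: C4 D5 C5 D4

The Eb alto saxophone sounds a major sixth below written, so transpose each written note down a major sixth.
C4 to Eb3
D5 to F4
C5 to Eb4
D4 to F3

Eb3 F4 Eb4 F3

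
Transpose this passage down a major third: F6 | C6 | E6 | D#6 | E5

Db6 Ab5 C6 B5 C5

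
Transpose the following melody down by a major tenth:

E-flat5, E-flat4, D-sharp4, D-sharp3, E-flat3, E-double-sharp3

Cb4 Cb3 B2 B1 Cb2 C##2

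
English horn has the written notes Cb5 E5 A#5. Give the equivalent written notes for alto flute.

First find concert pitch: the English horn sounds a perfect fifth below written, so Cb5 E5 A#5 sounds Fb4 A4 D#5.
Then write for alto flute: it sounds a perfect fourth below written, so the part must be a perfect fourth above concert.
Fb4 → Bbb4
A4 → D5
D#5 → G#5

Bbb4 D5 G#5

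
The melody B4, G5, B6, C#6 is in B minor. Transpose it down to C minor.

C4 Ab4 C6 D5

From B down to C is a major seventh; apply that to each pitch.
B4 gives C4
G5 gives Ab4
B6 gives C6
C#6 gives D5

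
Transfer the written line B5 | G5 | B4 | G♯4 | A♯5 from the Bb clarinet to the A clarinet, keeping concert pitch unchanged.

C6 Ab5 C5 A4 B5

First find concert pitch: the Bb clarinet sounds a major second below written, so B5 G5 B4 G♯4 A♯5 sounds A5 F5 A4 F#4 G#5.
Then write for A clarinet: it sounds a minor third below written, so the part must be a minor third above concert.
A5 → C6
F5 → Ab5
A4 → C5
F#4 → A4
G#5 → B5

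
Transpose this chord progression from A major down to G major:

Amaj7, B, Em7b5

Gmaj7 A Dm7b5

A major down to G major is a major second; each chord root moves by that interval while the quality stays the same.
Amaj7: root A down a major second → G, giving Gmaj7.
B: root B down a major second → A, giving A.
Em7b5: root E down a major second → D, giving Dm7b5.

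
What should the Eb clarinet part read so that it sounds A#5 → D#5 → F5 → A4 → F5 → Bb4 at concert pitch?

Written C4 sounds as Eb4 on the Eb clarinet, so concert pitches are written a minor third down.
A#5 gives F##5
D#5 gives B#4
F5 gives D5
A4 gives F#4
F5 gives D5
Bb4 gives G4

F##5 B#4 D5 F#4 D5 G4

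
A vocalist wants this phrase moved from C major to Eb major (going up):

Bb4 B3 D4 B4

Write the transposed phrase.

Db5 D4 F4 D5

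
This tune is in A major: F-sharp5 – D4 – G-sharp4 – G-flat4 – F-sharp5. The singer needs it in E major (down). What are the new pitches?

C#5 A3 D#4 Db4 C#5

A major to E major down is a perfect fourth, so every note moves down by that interval.
F#5 gives C#5
D4 gives A3
G#4 gives D#4
Gb4 gives Db4
F#5 gives C#5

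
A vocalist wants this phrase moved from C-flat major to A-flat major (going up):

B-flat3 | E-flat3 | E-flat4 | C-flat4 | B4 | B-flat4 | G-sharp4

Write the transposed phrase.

G4 C4 C5 Ab4 G#5 G5 E#5

C-flat major to A-flat major up is a major sixth, so every note moves up by that interval.
Bb3 gives G4
Eb3 gives C4
Eb4 gives C5
Cb4 gives Ab4
B4 gives G#5
Bb4 gives G5
G#4 gives E#5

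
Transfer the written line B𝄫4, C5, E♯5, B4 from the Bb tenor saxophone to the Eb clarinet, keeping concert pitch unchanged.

Fb3 G3 B#3 F#3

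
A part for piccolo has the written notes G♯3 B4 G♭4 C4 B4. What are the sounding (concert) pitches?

G#4 B5 Gb5 C5 B5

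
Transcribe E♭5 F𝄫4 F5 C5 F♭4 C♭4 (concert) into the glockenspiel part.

Eb3 Fbb2 F3 C3 Fb2 Cb2

Written C4 sounds as C6 on the glockenspiel, so concert pitches are written a perfect fifteenth down.
Eb5 to Eb3
Fbb4 to Fbb2
F5 to F3
C5 to C3
Fb4 to Fb2
Cb4 to Cb2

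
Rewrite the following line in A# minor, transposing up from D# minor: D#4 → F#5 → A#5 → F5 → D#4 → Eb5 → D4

From D# up to A# is a perfect fifth; apply that to each pitch.
D#4 -> A#4
F#5 -> C#6
A#5 -> E#6
F5 -> C6
D#4 -> A#4
Eb5 -> Bb5
D4 -> A4

A#4 C#6 E#6 C6 A#4 Bb5 A4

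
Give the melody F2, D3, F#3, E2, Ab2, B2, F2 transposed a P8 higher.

F2 gives F3
D3 gives D4
F#3 gives F#4
E2 gives E3
Ab2 gives Ab3
B2 gives B3
F2 gives F3

F3 D4 F#4 E3 Ab3 B3 F3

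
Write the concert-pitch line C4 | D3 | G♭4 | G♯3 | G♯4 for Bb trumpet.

D4 E3 Ab4 A#3 A#4

Written C4 sounds as Bb3 on the Bb trumpet, so concert pitches are written a major second up.
C4 → D4
D3 → E3
Gb4 → Ab4
G#3 → A#3
G#4 → A#4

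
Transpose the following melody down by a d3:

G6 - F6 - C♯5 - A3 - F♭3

E#6 D#6 A##4 F##3 D3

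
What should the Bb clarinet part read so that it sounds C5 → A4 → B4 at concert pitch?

D5 B4 C#5

The Bb clarinet sounds a major second below written, so the written part must be a major second above concert — transpose each note up.
C5 gives D5
A4 gives B4
B4 gives C#5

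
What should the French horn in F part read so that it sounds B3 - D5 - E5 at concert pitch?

The French horn in F sounds a perfect fifth below written, so the written part must be a perfect fifth above concert — transpose each note up.
B3 becomes F#4
D5 becomes A5
E5 becomes B5

F#4 A5 B5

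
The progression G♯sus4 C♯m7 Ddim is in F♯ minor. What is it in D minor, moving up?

F♯ minor up to D minor is a minor sixth; each chord root moves by that interval while the quality stays the same.
G♯sus4: root G♯ up a minor sixth → E, giving Esus4.
C♯m7: root C♯ up a minor sixth → A, giving Am7.
Ddim: root D up a minor sixth → Bb, giving Bbdim.

Esus4 Am7 Bbdim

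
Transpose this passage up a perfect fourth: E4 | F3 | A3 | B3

E4 -> A4
F3 -> Bb3
A3 -> D4
B3 -> E4

A4 Bb3 D4 E4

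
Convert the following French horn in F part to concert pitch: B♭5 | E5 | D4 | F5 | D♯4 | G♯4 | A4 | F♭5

Eb5 A4 G3 Bb4 G#3 C#4 D4 Bbb4

Written C4 on the French horn in F sounds as F3, a perfect fifth lower; apply that shift to every note.
Bb5 gives Eb5
E5 gives A4
D4 gives G3
F5 gives Bb4
D#4 gives G#3
G#4 gives C#4
A4 gives D4
Fb5 gives Bbb4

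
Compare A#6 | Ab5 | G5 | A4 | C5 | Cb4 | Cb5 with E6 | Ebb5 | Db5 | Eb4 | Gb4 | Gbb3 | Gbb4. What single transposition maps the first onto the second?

down an augmented fourth

From A#6 to E6 is 4 letter names — a fourth of some quality.
E6 to A#6 is 6 semitones, which makes it an augmented fourth; the second version is lower, so the direction is down.
Checking another pair — Cb5 → Gbb4 — gives the same interval.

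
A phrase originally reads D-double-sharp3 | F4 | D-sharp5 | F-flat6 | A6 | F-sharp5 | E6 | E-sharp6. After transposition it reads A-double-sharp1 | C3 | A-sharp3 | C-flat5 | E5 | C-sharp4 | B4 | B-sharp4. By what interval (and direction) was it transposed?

Take the first pair: D##3 → A##1. D to A spans 11 letter names, so the interval is some kind of eleventh.
A##1 to D##3 is 17 semitones, which makes it a perfect eleventh; the second version is lower, so the direction is down.
Checking another pair — E#6 → B#4 — gives the same interval.

down a perfect eleventh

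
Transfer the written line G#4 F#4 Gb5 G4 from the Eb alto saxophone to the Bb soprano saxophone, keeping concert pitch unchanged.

First find concert pitch: the Eb alto saxophone sounds a major sixth below written, so G#4 F#4 Gb5 G4 sounds B3 A3 Bbb4 Bb3.
Then write for Bb soprano saxophone: it sounds a major second below written, so the part must be a major second above concert.
B3 → C#4
A3 → B3
Bbb4 → Cb5
Bb3 → C4

C#4 B3 Cb5 C4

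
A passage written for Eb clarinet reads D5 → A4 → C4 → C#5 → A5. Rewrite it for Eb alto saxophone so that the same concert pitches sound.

First find concert pitch: the Eb clarinet sounds a minor third above written, so D5 A4 C4 C#5 A5 sounds F5 C5 Eb4 E5 C6.
Then write for Eb alto saxophone: it sounds a major sixth below written, so the part must be a major sixth above concert.
F5 → D6
C5 → A5
Eb4 → C5
E5 → C#6
C6 → A6

D6 A5 C5 C#6 A6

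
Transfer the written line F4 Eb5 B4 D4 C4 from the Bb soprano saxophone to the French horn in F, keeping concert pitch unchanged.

First find concert pitch: the Bb soprano saxophone sounds a major second below written, so F4 Eb5 B4 D4 C4 sounds Eb4 Db5 A4 C4 Bb3.
Then write for French horn in F: it sounds a perfect fifth below written, so the part must be a perfect fifth above concert.
Eb4 → Bb4
Db5 → Ab5
A4 → E5
C4 → G4
Bb3 → F4

Bb4 Ab5 E5 G4 F4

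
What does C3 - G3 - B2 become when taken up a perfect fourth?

F3 C4 E3

C3 -> F3
G3 -> C4
B2 -> E3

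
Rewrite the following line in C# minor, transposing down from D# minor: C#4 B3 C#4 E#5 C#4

B3 A3 B3 D#5 B3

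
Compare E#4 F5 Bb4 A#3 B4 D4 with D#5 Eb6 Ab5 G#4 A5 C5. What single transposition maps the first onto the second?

From E#4 to D#5 is 7 letter names — a seventh of some quality.
E#4 to D#5 is 10 semitones, which makes it a minor seventh; the second version is higher, so the direction is up.
Checking another pair — D4 → C5 — gives the same interval.

up a minor seventh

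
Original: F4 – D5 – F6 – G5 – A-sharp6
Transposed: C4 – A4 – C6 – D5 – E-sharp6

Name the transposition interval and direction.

down a perfect fourth

Take the first pair: F4 → C4. F to C spans 4 letter names, so the interval is some kind of fourth.
C4 to F4 is 5 semitones, which makes it a perfect fourth; the second version is lower, so the direction is down.
Checking another pair — A#6 → E#6 — gives the same interval.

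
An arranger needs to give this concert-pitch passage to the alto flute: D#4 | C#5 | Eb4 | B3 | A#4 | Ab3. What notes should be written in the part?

Written C4 sounds as G3 on the alto flute, so concert pitches are written a perfect fourth up.
D#4 gives G#4
C#5 gives F#5
Eb4 gives Ab4
B3 gives E4
A#4 gives D#5
Ab3 gives Db4

G#4 F#5 Ab4 E4 D#5 Db4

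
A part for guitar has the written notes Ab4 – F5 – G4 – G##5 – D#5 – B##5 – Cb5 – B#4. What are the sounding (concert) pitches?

Ab3 F4 G3 G##4 D#4 B##4 Cb4 B#3

The guitar sounds a perfect octave below written, so transpose each written note down a perfect octave.
Ab4 becomes Ab3
F5 becomes F4
G4 becomes G3
G##5 becomes G##4
D#5 becomes D#4
B##5 becomes B##4
Cb5 becomes Cb4
B#4 becomes B#3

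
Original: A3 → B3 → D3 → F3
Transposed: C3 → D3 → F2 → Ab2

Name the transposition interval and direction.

down a major sixth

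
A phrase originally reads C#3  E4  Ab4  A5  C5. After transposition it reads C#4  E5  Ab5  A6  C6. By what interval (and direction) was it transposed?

From C#3 to C#4 is 8 letter names — an octave of some quality.
C#3 to C#4 is 12 semitones, which makes it a perfect octave; the second version is higher, so the direction is up.
Checking another pair — C5 → C6 — gives the same interval.

up a perfect octave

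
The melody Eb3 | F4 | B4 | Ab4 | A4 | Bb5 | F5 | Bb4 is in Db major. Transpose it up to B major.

C#4 D#5 G##5 F#5 F##5 G#6 D#6 G#5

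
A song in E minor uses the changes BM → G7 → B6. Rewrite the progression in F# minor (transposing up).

E minor up to F# minor is a major second; each chord root moves by that interval while the quality stays the same.
BM: root B up a major second → C#, giving C#M.
G7: root G up a major second → A, giving A7.
B6: root B up a major second → C#, giving C#6.

C#M A7 C#6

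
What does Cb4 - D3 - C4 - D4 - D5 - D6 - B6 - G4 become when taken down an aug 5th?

Cb4 to Fbb3
D3 to Gb2
C4 to Fb3
D4 to Gb3
D5 to Gb4
D6 to Gb5
B6 to Eb6
G4 to Cb4

Fbb3 Gb2 Fb3 Gb3 Gb4 Gb5 Eb6 Cb4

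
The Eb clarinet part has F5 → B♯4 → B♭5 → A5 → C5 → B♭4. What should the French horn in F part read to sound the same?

Eb6 A#5 Ab6 G6 Bb5 Ab5

First find concert pitch: the Eb clarinet sounds a minor third above written, so F5 B♯4 B♭5 A5 C5 B♭4 sounds Ab5 D#5 Db6 C6 Eb5 Db5.
Then write for French horn in F: it sounds a perfect fifth below written, so the part must be a perfect fifth above concert.
Ab5 → Eb6
D#5 → A#5
Db6 → Ab6
C6 → G6
Eb5 → Bb5
Db5 → Ab5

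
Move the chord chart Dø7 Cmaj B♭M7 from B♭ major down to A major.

C#ø7 Bmaj AM7

B♭ major down to A major is a minor second; each chord root moves by that interval while the quality stays the same.
Dø7: root D down a minor second → C#, giving C#ø7.
Cmaj: root C down a minor second → B, giving Bmaj.
B♭M7: root B♭ down a minor second → A, giving AM7.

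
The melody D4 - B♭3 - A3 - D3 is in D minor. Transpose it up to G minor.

From D up to G is a perfect fourth; apply that to each pitch.
D4 becomes G4
Bb3 becomes Eb4
A3 becomes D4
D3 becomes G3

G4 Eb4 D4 G3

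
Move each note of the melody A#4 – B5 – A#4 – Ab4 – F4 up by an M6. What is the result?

A#4 up a major sixth is F##5.
B5: a sixth up reaches G, and 9 semitones makes it G#6.
A#4 up a major sixth is F##5.
Ab4: a sixth up reaches F, and 9 semitones makes it F5.
F4: a sixth up reaches D, and 9 semitones makes it D5.

F##5 G#6 F##5 F5 D5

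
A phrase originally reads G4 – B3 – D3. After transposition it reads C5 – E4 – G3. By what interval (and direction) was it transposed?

Take the first pair: G4 → C5. G to C spans 4 letter names, so the interval is some kind of fourth.
G4 to C5 is 5 semitones, which makes it a perfect fourth; the second version is higher, so the direction is up.
Checking another pair — D3 → G3 — gives the same interval.

up a perfect fourth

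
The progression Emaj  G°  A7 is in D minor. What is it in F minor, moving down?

D minor down to F minor is a major sixth; each chord root moves by that interval while the quality stays the same.
Emaj: root E down a major sixth → G, giving Gmaj.
G°: root G down a major sixth → Bb, giving Bb°.
A7: root A down a major sixth → C, giving C7.

Gmaj Bb° C7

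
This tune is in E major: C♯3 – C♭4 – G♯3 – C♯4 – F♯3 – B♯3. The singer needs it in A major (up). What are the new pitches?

F#3 Fb4 C#4 F#4 B3 E#4

E major to A major up is a perfect fourth, so every note moves up by that interval.
C#3 -> F#3
Cb4 -> Fb4
G#3 -> C#4
C#4 -> F#4
F#3 -> B3
B#3 -> E#4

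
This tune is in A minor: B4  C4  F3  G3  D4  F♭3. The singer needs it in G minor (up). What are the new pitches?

A5 Bb4 Eb4 F4 C5 Ebb4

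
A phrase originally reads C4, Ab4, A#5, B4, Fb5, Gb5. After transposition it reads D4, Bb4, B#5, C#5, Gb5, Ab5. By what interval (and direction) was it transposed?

Take the first pair: C4 → D4. C to D spans 2 letter names, so the interval is some kind of second.
C4 to D4 is 2 semitones, which makes it a major second; the second version is higher, so the direction is up.
Checking another pair — Gb5 → Ab5 — gives the same interval.

up a major second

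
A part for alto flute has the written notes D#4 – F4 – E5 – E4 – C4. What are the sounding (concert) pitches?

Written C4 on the alto flute sounds as G3, a perfect fourth lower; apply that shift to every note.
D#4 -> A#3
F4 -> C4
E5 -> B4
E4 -> B3
C4 -> G3

A#3 C4 B4 B3 G3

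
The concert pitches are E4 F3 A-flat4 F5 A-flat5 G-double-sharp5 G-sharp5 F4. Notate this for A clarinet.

G4 Ab3 Cb5 Ab5 Cb6 B#5 B5 Ab4

The A clarinet sounds a minor third below written, so the written part must be a minor third above concert — transpose each note up.
E4 becomes G4
F3 becomes Ab3
Ab4 becomes Cb5
F5 becomes Ab5
Ab5 becomes Cb6
G##5 becomes B#5
G#5 becomes B5
F4 becomes Ab4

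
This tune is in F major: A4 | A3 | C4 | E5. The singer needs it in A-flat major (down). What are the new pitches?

C4 C3 Eb3 G4

From F down to A-flat is a major sixth; apply that to each pitch.
A4 → C4
A3 → C3
C4 → Eb3
E5 → G4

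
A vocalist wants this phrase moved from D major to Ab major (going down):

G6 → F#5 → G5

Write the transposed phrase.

From D down to Ab is an augmented fourth; apply that to each pitch.
G6 becomes Db6
F#5 becomes C5
G5 becomes Db5

Db6 C5 Db5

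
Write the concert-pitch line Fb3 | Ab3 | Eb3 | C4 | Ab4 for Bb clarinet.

Gb3 Bb3 F3 D4 Bb4

The Bb clarinet sounds a major second below written, so the written part must be a major second above concert — transpose each note up.
Fb3 -> Gb3
Ab3 -> Bb3
Eb3 -> F3
C4 -> D4
Ab4 -> Bb4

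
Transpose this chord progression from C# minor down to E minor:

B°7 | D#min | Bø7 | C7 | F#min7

D°7 F#min Dø7 Eb7 Amin7

C# minor down to E minor is a major sixth; each chord root moves by that interval while the quality stays the same.
B°7: root B down a major sixth → D, giving D°7.
D#min: root D# down a major sixth → F#, giving F#min.
Bø7: root B down a major sixth → D, giving Dø7.
C7: root C down a major sixth → Eb, giving Eb7.
F#min7: root F# down a major sixth → A, giving Amin7.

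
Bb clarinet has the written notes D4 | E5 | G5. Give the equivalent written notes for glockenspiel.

C2 D3 F3

First find concert pitch: the Bb clarinet sounds a major second below written, so D4 E5 G5 sounds C4 D5 F5.
Then write for glockenspiel: it sounds a perfect fifteenth above written, so the part must be a perfect fifteenth below concert.
C4 → C2
D5 → D3
F5 → F3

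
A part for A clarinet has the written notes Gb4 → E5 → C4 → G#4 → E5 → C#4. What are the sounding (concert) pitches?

The A clarinet sounds a minor third below written, so transpose each written note down a minor third.
Gb4 becomes Eb4
E5 becomes C#5
C4 becomes A3
G#4 becomes E#4
E5 becomes C#5
C#4 becomes A#3

Eb4 C#5 A3 E#4 C#5 A#3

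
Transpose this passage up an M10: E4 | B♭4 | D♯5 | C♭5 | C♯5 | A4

E4 to G#5
Bb4 to D6
D#5 to F##6
Cb5 to Eb6
C#5 to E#6
A4 to C#6

G#5 D6 F##6 Eb6 E#6 C#6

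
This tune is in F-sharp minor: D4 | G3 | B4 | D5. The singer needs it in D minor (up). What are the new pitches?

Bb4 Eb4 G5 Bb5

F-sharp minor to D minor up is a minor sixth, so every note moves up by that interval.
D4 becomes Bb4
G3 becomes Eb4
B4 becomes G5
D5 becomes Bb5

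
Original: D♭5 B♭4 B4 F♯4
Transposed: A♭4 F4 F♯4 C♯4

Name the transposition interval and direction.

down a perfect fourth

Take the first pair: Db5 → Ab4. D to A spans 4 letter names, so the interval is some kind of fourth.
Ab4 to Db5 is 5 semitones, which makes it a perfect fourth; the second version is lower, so the direction is down.
Checking another pair — F#4 → C#4 — gives the same interval.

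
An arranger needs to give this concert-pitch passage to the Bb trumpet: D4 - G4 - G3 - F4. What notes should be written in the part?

E4 A4 A3 G4

Written C4 sounds as Bb3 on the Bb trumpet, so concert pitches are written a major second up.
D4 -> E4
G4 -> A4
G3 -> A3
F4 -> G4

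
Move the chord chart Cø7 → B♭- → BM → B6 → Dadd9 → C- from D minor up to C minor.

Bbø7 Ab- AM A6 Cadd9 Bb-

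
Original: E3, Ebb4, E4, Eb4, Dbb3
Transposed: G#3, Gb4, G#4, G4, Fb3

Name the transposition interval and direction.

up a major third

Take the first pair: E3 → G#3. E to G spans 3 letter names, so the interval is some kind of third.
E3 to G#3 is 4 semitones, which makes it a major third; the second version is higher, so the direction is up.
Checking another pair — Dbb3 → Fb3 — gives the same interval.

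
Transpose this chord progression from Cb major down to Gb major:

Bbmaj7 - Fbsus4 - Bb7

Fmaj7 Cbsus4 F7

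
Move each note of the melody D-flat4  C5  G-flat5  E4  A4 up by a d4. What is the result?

A diminished fourth up from Db4 gives Gbb4.
C5: a fourth up reaches F, and 4 semitones makes it Fb5.
Gb5 up a diminished fourth is Cbb6.
A diminished fourth up from E4 gives Ab4.
A4 up a diminished fourth is Db5.

Gbb4 Fb5 Cbb6 Ab4 Db5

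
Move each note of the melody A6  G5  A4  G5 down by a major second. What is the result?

G6 F5 G4 F5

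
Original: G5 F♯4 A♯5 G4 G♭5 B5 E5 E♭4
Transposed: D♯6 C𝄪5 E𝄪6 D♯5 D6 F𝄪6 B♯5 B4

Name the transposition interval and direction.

up an augmented fifth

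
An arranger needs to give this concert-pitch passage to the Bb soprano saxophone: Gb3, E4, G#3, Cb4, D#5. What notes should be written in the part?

Ab3 F#4 A#3 Db4 E#5

Written C4 sounds as Bb3 on the Bb soprano saxophone, so concert pitches are written a major second up.
Gb3 → Ab3
E4 → F#4
G#3 → A#3
Cb4 → Db4
D#5 → E#5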